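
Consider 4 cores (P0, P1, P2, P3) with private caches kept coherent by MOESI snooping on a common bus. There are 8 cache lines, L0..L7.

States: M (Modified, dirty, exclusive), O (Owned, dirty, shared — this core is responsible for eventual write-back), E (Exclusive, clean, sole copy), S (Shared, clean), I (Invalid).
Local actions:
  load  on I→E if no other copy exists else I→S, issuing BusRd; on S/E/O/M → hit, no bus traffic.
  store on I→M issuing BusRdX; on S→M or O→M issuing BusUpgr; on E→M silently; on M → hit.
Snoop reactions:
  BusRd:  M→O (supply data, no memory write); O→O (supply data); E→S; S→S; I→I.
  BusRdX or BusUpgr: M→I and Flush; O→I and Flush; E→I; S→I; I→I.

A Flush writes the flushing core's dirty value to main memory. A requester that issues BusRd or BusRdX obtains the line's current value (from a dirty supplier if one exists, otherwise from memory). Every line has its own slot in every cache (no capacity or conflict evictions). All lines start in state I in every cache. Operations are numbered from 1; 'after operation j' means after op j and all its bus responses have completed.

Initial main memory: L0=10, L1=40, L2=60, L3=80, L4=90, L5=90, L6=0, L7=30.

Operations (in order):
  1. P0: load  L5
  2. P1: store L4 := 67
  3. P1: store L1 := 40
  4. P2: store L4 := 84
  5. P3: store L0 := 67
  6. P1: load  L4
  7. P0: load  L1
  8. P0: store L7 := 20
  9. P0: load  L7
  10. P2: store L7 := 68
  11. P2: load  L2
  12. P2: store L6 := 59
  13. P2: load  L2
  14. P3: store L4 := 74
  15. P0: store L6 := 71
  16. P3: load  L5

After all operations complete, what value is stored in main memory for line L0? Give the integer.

memory[L0] = 10

[1] P0: load  L5 | P0:E(90), P1:I, P2:I, P3:I | bus: BusRd
[2] P1: store L4 := 67 | P0:I, P1:M(67), P2:I, P3:I | bus: BusRdX
[3] P1: store L1 := 40 | P0:I, P1:M(40), P2:I, P3:I | bus: BusRdX
[4] P2: store L4 := 84 | P0:I, P1:I, P2:M(84), P3:I | bus: BusRdX,Flush
[5] P3: store L0 := 67 | P0:I, P1:I, P2:I, P3:M(67) | bus: BusRdX
[6] P1: load  L4 | P0:I, P1:S(84), P2:O(84), P3:I | bus: BusRd
[7] P0: load  L1 | P0:S(40), P1:O(40), P2:I, P3:I | bus: BusRd
[8] P0: store L7 := 20 | P0:M(20), P1:I, P2:I, P3:I | bus: BusRdX
[9] P0: load  L7 | P0:M(20), P1:I, P2:I, P3:I | bus: none
[10] P2: store L7 := 68 | P0:I, P1:I, P2:M(68), P3:I | bus: BusRdX,Flush
[11] P2: load  L2 | P0:I, P1:I, P2:E(60), P3:I | bus: BusRd
[12] P2: store L6 := 59 | P0:I, P1:I, P2:M(59), P3:I | bus: BusRdX
[13] P2: load  L2 | P0:I, P1:I, P2:E(60), P3:I | bus: none
[14] P3: store L4 := 74 | P0:I, P1:I, P2:I, P3:M(74) | bus: BusRdX,Flush
[15] P0: store L6 := 71 | P0:M(71), P1:I, P2:I, P3:I | bus: BusRdX,Flush
[16] P3: load  L5 | P0:S(90), P1:I, P2:I, P3:S(90) | bus: BusRd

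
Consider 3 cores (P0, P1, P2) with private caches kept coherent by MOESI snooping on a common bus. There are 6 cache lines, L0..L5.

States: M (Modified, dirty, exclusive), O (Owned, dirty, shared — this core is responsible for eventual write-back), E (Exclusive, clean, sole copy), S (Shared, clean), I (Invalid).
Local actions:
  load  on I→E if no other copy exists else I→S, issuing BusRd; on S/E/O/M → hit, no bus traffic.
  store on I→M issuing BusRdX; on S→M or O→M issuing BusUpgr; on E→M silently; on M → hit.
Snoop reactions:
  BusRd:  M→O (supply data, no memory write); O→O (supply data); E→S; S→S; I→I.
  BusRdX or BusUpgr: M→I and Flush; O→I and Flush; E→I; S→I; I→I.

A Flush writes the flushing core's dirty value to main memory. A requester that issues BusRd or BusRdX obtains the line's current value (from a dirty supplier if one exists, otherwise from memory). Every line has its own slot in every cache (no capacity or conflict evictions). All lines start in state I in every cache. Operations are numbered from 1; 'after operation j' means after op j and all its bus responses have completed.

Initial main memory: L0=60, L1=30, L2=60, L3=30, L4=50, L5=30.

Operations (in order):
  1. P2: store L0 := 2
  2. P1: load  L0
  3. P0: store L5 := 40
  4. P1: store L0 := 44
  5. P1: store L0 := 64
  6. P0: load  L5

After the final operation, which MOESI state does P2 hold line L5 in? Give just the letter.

step 1: P2: store L0 := 2  ⟶  IIM  (L0)  txn=BusRdX  M[L0]=60
step 2: P1: load  L0  ⟶  ISO  (L0)  txn=BusRd  M[L0]=60
step 3: P0: store L5 := 40  ⟶  MII  (L5)  txn=BusRdX  M[L5]=30
step 4: P1: store L0 := 44  ⟶  IMI  (L0)  txn=BusUpgr+Flush  M[L0]=2
step 5: P1: store L0 := 64  ⟶  IMI  (L0)  txn=∅  M[L0]=2
step 6: P0: load  L5  ⟶  MII  (L5)  txn=∅  M[L5]=30

state = I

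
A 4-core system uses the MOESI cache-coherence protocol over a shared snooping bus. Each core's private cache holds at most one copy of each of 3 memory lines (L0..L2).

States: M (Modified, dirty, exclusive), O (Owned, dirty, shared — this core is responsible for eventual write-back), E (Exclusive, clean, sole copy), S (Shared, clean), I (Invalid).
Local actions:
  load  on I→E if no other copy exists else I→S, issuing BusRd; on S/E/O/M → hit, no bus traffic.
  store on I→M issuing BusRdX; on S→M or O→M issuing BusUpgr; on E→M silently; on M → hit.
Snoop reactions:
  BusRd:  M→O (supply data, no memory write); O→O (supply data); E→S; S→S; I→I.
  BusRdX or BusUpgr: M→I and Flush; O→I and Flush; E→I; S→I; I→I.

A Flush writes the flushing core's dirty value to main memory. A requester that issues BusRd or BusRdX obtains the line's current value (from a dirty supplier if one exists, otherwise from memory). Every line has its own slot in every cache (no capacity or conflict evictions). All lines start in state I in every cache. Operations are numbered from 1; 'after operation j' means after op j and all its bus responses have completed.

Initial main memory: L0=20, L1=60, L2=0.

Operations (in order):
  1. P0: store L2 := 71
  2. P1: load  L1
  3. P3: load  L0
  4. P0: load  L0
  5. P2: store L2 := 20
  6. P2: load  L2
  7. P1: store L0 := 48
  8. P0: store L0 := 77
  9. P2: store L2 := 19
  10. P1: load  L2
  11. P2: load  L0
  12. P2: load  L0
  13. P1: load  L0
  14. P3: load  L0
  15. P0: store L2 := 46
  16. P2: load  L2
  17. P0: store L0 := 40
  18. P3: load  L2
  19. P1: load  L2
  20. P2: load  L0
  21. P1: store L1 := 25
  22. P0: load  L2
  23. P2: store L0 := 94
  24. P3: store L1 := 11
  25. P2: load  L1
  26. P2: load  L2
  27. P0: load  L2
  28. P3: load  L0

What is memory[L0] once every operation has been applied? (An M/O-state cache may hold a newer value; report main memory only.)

1. P0: store L2 := 71  bus=[BusRdX]  L2: P0=M P1=I P2=I P3=I  mem[L2]=0
2. P1: load  L1  bus=[BusRd]  L1: P0=I P1=E P2=I P3=I  mem[L1]=60
3. P3: load  L0  bus=[BusRd]  L0: P0=I P1=I P2=I P3=E  mem[L0]=20
4. P0: load  L0  bus=[BusRd]  L0: P0=S P1=I P2=I P3=S  mem[L0]=20
5. P2: store L2 := 20  bus=[BusRdX,Flush]  L2: P0=I P1=I P2=M P3=I  mem[L2]=71
6. P2: load  L2  bus=[-]  L2: P0=I P1=I P2=M P3=I  mem[L2]=71
7. P1: store L0 := 48  bus=[BusRdX]  L0: P0=I P1=M P2=I P3=I  mem[L0]=20
8. P0: store L0 := 77  bus=[BusRdX,Flush]  L0: P0=M P1=I P2=I P3=I  mem[L0]=48
9. P2: store L2 := 19  bus=[-]  L2: P0=I P1=I P2=M P3=I  mem[L2]=71
10. P1: load  L2  bus=[BusRd]  L2: P0=I P1=S P2=O P3=I  mem[L2]=71
11. P2: load  L0  bus=[BusRd]  L0: P0=O P1=I P2=S P3=I  mem[L0]=48
12. P2: load  L0  bus=[-]  L0: P0=O P1=I P2=S P3=I  mem[L0]=48
13. P1: load  L0  bus=[BusRd]  L0: P0=O P1=S P2=S P3=I  mem[L0]=48
14. P3: load  L0  bus=[BusRd]  L0: P0=O P1=S P2=S P3=S  mem[L0]=48
15. P0: store L2 := 46  bus=[BusRdX,Flush]  L2: P0=M P1=I P2=I P3=I  mem[L2]=19
16. P2: load  L2  bus=[BusRd]  L2: P0=O P1=I P2=S P3=I  mem[L2]=19
17. P0: store L0 := 40  bus=[BusUpgr]  L0: P0=M P1=I P2=I P3=I  mem[L0]=48
18. P3: load  L2  bus=[BusRd]  L2: P0=O P1=I P2=S P3=S  mem[L2]=19
19. P1: load  L2  bus=[BusRd]  L2: P0=O P1=S P2=S P3=S  mem[L2]=19
20. P2: load  L0  bus=[BusRd]  L0: P0=O P1=I P2=S P3=I  mem[L0]=48
21. P1: store L1 := 25  bus=[-]  L1: P0=I P1=M P2=I P3=I  mem[L1]=60
22. P0: load  L2  bus=[-]  L2: P0=O P1=S P2=S P3=S  mem[L2]=19
23. P2: store L0 := 94  bus=[BusUpgr,Flush]  L0: P0=I P1=I P2=M P3=I  mem[L0]=40
24. P3: store L1 := 11  bus=[BusRdX,Flush]  L1: P0=I P1=I P2=I P3=M  mem[L1]=25
25. P2: load  L1  bus=[BusRd]  L1: P0=I P1=I P2=S P3=O  mem[L1]=25
26. P2: load  L2  bus=[-]  L2: P0=O P1=S P2=S P3=S  mem[L2]=19
27. P0: load  L2  bus=[-]  L2: P0=O P1=S P2=S P3=S  mem[L2]=19
28. P3: load  L0  bus=[BusRd]  L0: P0=I P1=I P2=O P3=S  mem[L0]=40

memory[L0] = 40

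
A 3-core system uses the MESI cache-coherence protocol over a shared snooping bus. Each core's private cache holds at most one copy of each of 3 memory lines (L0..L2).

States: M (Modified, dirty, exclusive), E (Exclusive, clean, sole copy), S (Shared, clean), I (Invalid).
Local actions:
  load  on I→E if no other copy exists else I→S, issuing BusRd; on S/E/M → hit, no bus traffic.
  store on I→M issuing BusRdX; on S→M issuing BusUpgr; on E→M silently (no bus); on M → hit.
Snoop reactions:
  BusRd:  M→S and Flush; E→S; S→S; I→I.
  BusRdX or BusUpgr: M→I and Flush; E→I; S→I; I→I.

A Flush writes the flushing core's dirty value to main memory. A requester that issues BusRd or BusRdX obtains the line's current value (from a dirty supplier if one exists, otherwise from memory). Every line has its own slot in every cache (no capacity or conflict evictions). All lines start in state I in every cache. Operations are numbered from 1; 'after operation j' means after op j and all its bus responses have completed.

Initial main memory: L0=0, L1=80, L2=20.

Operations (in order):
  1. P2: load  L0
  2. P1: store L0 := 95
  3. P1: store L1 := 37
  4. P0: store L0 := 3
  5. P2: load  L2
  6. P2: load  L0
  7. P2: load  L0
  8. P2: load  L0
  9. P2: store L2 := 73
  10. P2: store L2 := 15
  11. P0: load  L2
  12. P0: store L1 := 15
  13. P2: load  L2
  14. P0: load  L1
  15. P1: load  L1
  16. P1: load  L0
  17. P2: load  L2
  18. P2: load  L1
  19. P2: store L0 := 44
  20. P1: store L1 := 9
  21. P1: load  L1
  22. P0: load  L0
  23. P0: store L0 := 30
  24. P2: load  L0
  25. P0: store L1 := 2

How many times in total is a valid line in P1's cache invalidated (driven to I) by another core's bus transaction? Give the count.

step 1: P2: load  L0  ⟶  IIE  (L0)  txn=BusRd  M[L0]=0
step 2: P1: store L0 := 95  ⟶  IMI  (L0)  txn=BusRdX  M[L0]=0
step 3: P1: store L1 := 37  ⟶  IMI  (L1)  txn=BusRdX  M[L1]=80
step 4: P0: store L0 := 3  ⟶  MII  (L0)  txn=BusRdX+Flush  M[L0]=95
step 5: P2: load  L2  ⟶  IIE  (L2)  txn=BusRd  M[L2]=20
step 6: P2: load  L0  ⟶  SIS  (L0)  txn=BusRd+Flush  M[L0]=3
step 7: P2: load  L0  ⟶  SIS  (L0)  txn=∅  M[L0]=3
step 8: P2: load  L0  ⟶  SIS  (L0)  txn=∅  M[L0]=3
step 9: P2: store L2 := 73  ⟶  IIM  (L2)  txn=∅  M[L2]=20
step 10: P2: store L2 := 15  ⟶  IIM  (L2)  txn=∅  M[L2]=20
step 11: P0: load  L2  ⟶  SIS  (L2)  txn=BusRd+Flush  M[L2]=15
step 12: P0: store L1 := 15  ⟶  MII  (L1)  txn=BusRdX+Flush  M[L1]=37
step 13: P2: load  L2  ⟶  SIS  (L2)  txn=∅  M[L2]=15
step 14: P0: load  L1  ⟶  MII  (L1)  txn=∅  M[L1]=37
step 15: P1: load  L1  ⟶  SSI  (L1)  txn=BusRd+Flush  M[L1]=15
step 16: P1: load  L0  ⟶  SSS  (L0)  txn=BusRd  M[L0]=3
step 17: P2: load  L2  ⟶  SIS  (L2)  txn=∅  M[L2]=15
step 18: P2: load  L1  ⟶  SSS  (L1)  txn=BusRd  M[L1]=15
step 19: P2: store L0 := 44  ⟶  IIM  (L0)  txn=BusUpgr  M[L0]=3
step 20: P1: store L1 := 9  ⟶  IMI  (L1)  txn=BusUpgr  M[L1]=15
step 21: P1: load  L1  ⟶  IMI  (L1)  txn=∅  M[L1]=15
step 22: P0: load  L0  ⟶  SIS  (L0)  txn=BusRd+Flush  M[L0]=44
step 23: P0: store L0 := 30  ⟶  MII  (L0)  txn=BusUpgr  M[L0]=44
step 24: P2: load  L0  ⟶  SIS  (L0)  txn=BusRd+Flush  M[L0]=30
step 25: P0: store L1 := 2  ⟶  MII  (L1)  txn=BusRdX+Flush  M[L1]=9

invalidations = 4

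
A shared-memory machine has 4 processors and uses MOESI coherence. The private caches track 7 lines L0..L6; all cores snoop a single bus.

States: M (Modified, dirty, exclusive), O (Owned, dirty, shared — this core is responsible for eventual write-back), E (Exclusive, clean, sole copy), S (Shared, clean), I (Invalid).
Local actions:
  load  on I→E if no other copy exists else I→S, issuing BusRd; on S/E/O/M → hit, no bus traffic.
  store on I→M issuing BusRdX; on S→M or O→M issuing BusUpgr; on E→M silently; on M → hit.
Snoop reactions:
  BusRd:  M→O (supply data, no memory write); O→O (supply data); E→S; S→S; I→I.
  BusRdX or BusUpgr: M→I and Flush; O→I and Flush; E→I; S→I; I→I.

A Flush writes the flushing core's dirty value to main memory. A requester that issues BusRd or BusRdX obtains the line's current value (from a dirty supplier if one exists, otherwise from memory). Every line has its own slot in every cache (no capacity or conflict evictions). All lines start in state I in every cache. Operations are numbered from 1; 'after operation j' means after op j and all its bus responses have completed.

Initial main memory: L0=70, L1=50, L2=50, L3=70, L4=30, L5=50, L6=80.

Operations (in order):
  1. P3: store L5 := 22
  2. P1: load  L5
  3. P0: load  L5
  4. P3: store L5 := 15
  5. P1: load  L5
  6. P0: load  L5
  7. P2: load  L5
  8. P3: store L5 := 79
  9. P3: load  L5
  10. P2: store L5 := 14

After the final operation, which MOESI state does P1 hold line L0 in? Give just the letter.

1. P3: store L5 := 22  bus=[BusRdX]  L5: P0=I P1=I P2=I P3=M  mem[L5]=50
2. P1: load  L5  bus=[BusRd]  L5: P0=I P1=S P2=I P3=O  mem[L5]=50
3. P0: load  L5  bus=[BusRd]  L5: P0=S P1=S P2=I P3=O  mem[L5]=50
4. P3: store L5 := 15  bus=[BusUpgr]  L5: P0=I P1=I P2=I P3=M  mem[L5]=50
5. P1: load  L5  bus=[BusRd]  L5: P0=I P1=S P2=I P3=O  mem[L5]=50
6. P0: load  L5  bus=[BusRd]  L5: P0=S P1=S P2=I P3=O  mem[L5]=50
7. P2: load  L5  bus=[BusRd]  L5: P0=S P1=S P2=S P3=O  mem[L5]=50
8. P3: store L5 := 79  bus=[BusUpgr]  L5: P0=I P1=I P2=I P3=M  mem[L5]=50
9. P3: load  L5  bus=[-]  L5: P0=I P1=I P2=I P3=M  mem[L5]=50
10. P2: store L5 := 14  bus=[BusRdX,Flush]  L5: P0=I P1=I P2=M P3=I  mem[L5]=79

state = I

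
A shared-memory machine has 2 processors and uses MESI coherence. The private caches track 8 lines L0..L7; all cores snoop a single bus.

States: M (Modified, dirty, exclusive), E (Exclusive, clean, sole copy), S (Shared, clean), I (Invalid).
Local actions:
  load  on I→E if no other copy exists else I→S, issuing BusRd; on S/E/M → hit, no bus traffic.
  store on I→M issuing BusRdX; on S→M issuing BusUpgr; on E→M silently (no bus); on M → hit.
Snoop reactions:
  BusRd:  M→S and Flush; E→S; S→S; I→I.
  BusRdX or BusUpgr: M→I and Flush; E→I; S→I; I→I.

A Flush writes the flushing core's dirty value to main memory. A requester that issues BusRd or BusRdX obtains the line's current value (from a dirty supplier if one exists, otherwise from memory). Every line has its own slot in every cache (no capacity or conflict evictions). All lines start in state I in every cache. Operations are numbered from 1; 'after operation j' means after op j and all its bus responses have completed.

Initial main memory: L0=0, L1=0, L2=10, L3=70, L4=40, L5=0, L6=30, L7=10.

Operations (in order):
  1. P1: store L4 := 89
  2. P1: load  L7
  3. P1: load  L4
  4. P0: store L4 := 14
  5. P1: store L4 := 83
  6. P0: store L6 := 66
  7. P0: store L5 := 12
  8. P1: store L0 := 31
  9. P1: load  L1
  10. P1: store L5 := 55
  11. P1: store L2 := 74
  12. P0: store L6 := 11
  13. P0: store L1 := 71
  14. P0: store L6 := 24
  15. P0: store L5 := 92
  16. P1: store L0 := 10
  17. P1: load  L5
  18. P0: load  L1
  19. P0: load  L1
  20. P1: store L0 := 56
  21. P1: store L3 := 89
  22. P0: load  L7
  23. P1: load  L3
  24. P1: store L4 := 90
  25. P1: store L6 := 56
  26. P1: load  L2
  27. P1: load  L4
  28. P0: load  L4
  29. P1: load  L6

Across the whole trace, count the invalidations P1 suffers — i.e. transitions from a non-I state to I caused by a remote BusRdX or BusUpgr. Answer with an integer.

invalidations = 3

1. P1: store L4 := 89  bus=[BusRdX]  L4: P0=I P1=M  mem[L4]=40
2. P1: load  L7  bus=[BusRd]  L7: P0=I P1=E  mem[L7]=10
3. P1: load  L4  bus=[-]  L4: P0=I P1=M  mem[L4]=40
4. P0: store L4 := 14  bus=[BusRdX,Flush]  L4: P0=M P1=I  mem[L4]=89
5. P1: store L4 := 83  bus=[BusRdX,Flush]  L4: P0=I P1=M  mem[L4]=14
6. P0: store L6 := 66  bus=[BusRdX]  L6: P0=M P1=I  mem[L6]=30
7. P0: store L5 := 12  bus=[BusRdX]  L5: P0=M P1=I  mem[L5]=0
8. P1: store L0 := 31  bus=[BusRdX]  L0: P0=I P1=M  mem[L0]=0
9. P1: load  L1  bus=[BusRd]  L1: P0=I P1=E  mem[L1]=0
10. P1: store L5 := 55  bus=[BusRdX,Flush]  L5: P0=I P1=M  mem[L5]=12
11. P1: store L2 := 74  bus=[BusRdX]  L2: P0=I P1=M  mem[L2]=10
12. P0: store L6 := 11  bus=[-]  L6: P0=M P1=I  mem[L6]=30
13. P0: store L1 := 71  bus=[BusRdX]  L1: P0=M P1=I  mem[L1]=0
14. P0: store L6 := 24  bus=[-]  L6: P0=M P1=I  mem[L6]=30
15. P0: store L5 := 92  bus=[BusRdX,Flush]  L5: P0=M P1=I  mem[L5]=55
16. P1: store L0 := 10  bus=[-]  L0: P0=I P1=M  mem[L0]=0
17. P1: load  L5  bus=[BusRd,Flush]  L5: P0=S P1=S  mem[L5]=92
18. P0: load  L1  bus=[-]  L1: P0=M P1=I  mem[L1]=0
19. P0: load  L1  bus=[-]  L1: P0=M P1=I  mem[L1]=0
20. P1: store L0 := 56  bus=[-]  L0: P0=I P1=M  mem[L0]=0
21. P1: store L3 := 89  bus=[BusRdX]  L3: P0=I P1=M  mem[L3]=70
22. P0: load  L7  bus=[BusRd]  L7: P0=S P1=S  mem[L7]=10
23. P1: load  L3  bus=[-]  L3: P0=I P1=M  mem[L3]=70
24. P1: store L4 := 90  bus=[-]  L4: P0=I P1=M  mem[L4]=14
25. P1: store L6 := 56  bus=[BusRdX,Flush]  L6: P0=I P1=M  mem[L6]=24
26. P1: load  L2  bus=[-]  L2: P0=I P1=M  mem[L2]=10
27. P1: load  L4  bus=[-]  L4: P0=I P1=M  mem[L4]=14
28. P0: load  L4  bus=[BusRd,Flush]  L4: P0=S P1=S  mem[L4]=90
29. P1: load  L6  bus=[-]  L6: P0=I P1=M  mem[L6]=24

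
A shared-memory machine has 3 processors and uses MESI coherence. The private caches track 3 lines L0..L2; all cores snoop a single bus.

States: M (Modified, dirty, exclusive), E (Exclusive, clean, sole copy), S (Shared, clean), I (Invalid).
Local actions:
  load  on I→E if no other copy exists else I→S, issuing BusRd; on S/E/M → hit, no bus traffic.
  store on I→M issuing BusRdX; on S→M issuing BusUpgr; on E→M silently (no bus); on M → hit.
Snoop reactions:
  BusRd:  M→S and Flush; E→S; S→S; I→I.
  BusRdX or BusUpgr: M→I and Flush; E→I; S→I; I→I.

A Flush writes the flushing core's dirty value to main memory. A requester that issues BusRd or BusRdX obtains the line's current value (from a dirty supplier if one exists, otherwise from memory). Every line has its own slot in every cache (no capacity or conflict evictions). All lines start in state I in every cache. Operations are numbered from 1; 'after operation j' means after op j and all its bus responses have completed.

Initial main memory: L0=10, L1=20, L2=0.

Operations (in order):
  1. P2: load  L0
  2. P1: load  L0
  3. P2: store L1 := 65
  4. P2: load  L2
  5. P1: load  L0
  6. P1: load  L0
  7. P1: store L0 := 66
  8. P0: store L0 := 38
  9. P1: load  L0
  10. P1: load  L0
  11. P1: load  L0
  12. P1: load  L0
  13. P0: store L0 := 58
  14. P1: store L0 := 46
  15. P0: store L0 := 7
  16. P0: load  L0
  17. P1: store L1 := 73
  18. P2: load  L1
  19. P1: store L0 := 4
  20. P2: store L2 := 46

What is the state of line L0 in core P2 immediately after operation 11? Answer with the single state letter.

1. P2: load  L0  bus=[BusRd]  L0: P0=I P1=I P2=E  mem[L0]=10
2. P1: load  L0  bus=[BusRd]  L0: P0=I P1=S P2=S  mem[L0]=10
3. P2: store L1 := 65  bus=[BusRdX]  L1: P0=I P1=I P2=M  mem[L1]=20
4. P2: load  L2  bus=[BusRd]  L2: P0=I P1=I P2=E  mem[L2]=0
5. P1: load  L0  bus=[-]  L0: P0=I P1=S P2=S  mem[L0]=10
6. P1: load  L0  bus=[-]  L0: P0=I P1=S P2=S  mem[L0]=10
7. P1: store L0 := 66  bus=[BusUpgr]  L0: P0=I P1=M P2=I  mem[L0]=10
8. P0: store L0 := 38  bus=[BusRdX,Flush]  L0: P0=M P1=I P2=I  mem[L0]=66
9. P1: load  L0  bus=[BusRd,Flush]  L0: P0=S P1=S P2=I  mem[L0]=38
10. P1: load  L0  bus=[-]  L0: P0=S P1=S P2=I  mem[L0]=38
11. P1: load  L0  bus=[-]  L0: P0=S P1=S P2=I  mem[L0]=38
12. P1: load  L0  bus=[-]  L0: P0=S P1=S P2=I  mem[L0]=38
13. P0: store L0 := 58  bus=[BusUpgr]  L0: P0=M P1=I P2=I  mem[L0]=38
14. P1: store L0 := 46  bus=[BusRdX,Flush]  L0: P0=I P1=M P2=I  mem[L0]=58
15. P0: store L0 := 7  bus=[BusRdX,Flush]  L0: P0=M P1=I P2=I  mem[L0]=46
16. P0: load  L0  bus=[-]  L0: P0=M P1=I P2=I  mem[L0]=46
17. P1: store L1 := 73  bus=[BusRdX,Flush]  L1: P0=I P1=M P2=I  mem[L1]=65
18. P2: load  L1  bus=[BusRd,Flush]  L1: P0=I P1=S P2=S  mem[L1]=73
19. P1: store L0 := 4  bus=[BusRdX,Flush]  L0: P0=I P1=M P2=I  mem[L0]=7
20. P2: store L2 := 46  bus=[-]  L2: P0=I P1=I P2=M  mem[L2]=0

state = I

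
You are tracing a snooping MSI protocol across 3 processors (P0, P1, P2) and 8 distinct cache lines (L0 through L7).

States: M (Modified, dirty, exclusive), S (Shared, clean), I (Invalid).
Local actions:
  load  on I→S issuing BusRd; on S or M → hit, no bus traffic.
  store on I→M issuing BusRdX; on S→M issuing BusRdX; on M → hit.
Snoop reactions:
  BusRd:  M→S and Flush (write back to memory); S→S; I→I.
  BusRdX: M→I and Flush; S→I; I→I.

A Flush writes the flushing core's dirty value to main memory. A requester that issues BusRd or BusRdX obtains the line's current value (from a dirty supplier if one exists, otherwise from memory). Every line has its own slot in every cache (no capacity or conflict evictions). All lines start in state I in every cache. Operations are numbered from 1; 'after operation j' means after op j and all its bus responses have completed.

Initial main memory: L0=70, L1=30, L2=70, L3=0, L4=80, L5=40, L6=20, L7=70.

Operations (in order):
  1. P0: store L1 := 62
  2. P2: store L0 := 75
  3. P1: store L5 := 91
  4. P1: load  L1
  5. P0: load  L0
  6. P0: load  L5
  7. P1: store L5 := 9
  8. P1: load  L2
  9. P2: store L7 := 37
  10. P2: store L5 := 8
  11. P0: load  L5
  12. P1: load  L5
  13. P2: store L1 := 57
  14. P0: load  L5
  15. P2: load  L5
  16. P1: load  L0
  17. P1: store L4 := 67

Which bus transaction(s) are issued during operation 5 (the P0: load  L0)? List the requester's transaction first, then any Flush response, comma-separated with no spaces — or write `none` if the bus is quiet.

1. P0: store L1 := 62  bus=[BusRdX]  L1: P0=M P1=I P2=I  mem[L1]=30
2. P2: store L0 := 75  bus=[BusRdX]  L0: P0=I P1=I P2=M  mem[L0]=70
3. P1: store L5 := 91  bus=[BusRdX]  L5: P0=I P1=M P2=I  mem[L5]=40
4. P1: load  L1  bus=[BusRd,Flush]  L1: P0=S P1=S P2=I  mem[L1]=62
5. P0: load  L0  bus=[BusRd,Flush]  L0: P0=S P1=I P2=S  mem[L0]=75
6. P0: load  L5  bus=[BusRd,Flush]  L5: P0=S P1=S P2=I  mem[L5]=91
7. P1: store L5 := 9  bus=[BusRdX]  L5: P0=I P1=M P2=I  mem[L5]=91
8. P1: load  L2  bus=[BusRd]  L2: P0=I P1=S P2=I  mem[L2]=70
9. P2: store L7 := 37  bus=[BusRdX]  L7: P0=I P1=I P2=M  mem[L7]=70
10. P2: store L5 := 8  bus=[BusRdX,Flush]  L5: P0=I P1=I P2=M  mem[L5]=9
11. P0: load  L5  bus=[BusRd,Flush]  L5: P0=S P1=I P2=S  mem[L5]=8
12. P1: load  L5  bus=[BusRd]  L5: P0=S P1=S P2=S  mem[L5]=8
13. P2: store L1 := 57  bus=[BusRdX]  L1: P0=I P1=I P2=M  mem[L1]=62
14. P0: load  L5  bus=[-]  L5: P0=S P1=S P2=S  mem[L5]=8
15. P2: load  L5  bus=[-]  L5: P0=S P1=S P2=S  mem[L5]=8
16. P1: load  L0  bus=[BusRd]  L0: P0=S P1=S P2=S  mem[L0]=75
17. P1: store L4 := 67  bus=[BusRdX]  L4: P0=I P1=M P2=I  mem[L4]=80

bus = BusRd,Flush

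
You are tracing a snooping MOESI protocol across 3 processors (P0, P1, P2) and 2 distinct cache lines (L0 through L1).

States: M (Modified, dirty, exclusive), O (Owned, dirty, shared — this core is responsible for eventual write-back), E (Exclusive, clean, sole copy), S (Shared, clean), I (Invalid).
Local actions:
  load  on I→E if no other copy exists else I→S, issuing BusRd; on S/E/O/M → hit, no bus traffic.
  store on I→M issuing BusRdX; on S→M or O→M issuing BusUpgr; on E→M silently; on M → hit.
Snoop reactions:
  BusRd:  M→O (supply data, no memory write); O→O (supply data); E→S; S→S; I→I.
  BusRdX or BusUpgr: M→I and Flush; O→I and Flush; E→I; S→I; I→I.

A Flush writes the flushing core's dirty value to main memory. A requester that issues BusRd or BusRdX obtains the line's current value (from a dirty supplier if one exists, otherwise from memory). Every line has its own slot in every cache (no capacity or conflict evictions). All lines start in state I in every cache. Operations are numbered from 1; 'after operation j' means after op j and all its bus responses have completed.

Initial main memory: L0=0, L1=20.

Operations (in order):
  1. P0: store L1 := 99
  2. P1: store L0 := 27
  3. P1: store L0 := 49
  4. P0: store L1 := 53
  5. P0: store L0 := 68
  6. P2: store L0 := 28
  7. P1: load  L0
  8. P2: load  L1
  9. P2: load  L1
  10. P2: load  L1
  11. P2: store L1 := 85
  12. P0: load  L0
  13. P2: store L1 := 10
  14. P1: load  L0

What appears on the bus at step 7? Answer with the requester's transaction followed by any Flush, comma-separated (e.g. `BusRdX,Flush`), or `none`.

bus = BusRd

1. P0: store L1 := 99  bus=[BusRdX]  L1: P0=M P1=I P2=I  mem[L1]=20
2. P1: store L0 := 27  bus=[BusRdX]  L0: P0=I P1=M P2=I  mem[L0]=0
3. P1: store L0 := 49  bus=[-]  L0: P0=I P1=M P2=I  mem[L0]=0
4. P0: store L1 := 53  bus=[-]  L1: P0=M P1=I P2=I  mem[L1]=20
5. P0: store L0 := 68  bus=[BusRdX,Flush]  L0: P0=M P1=I P2=I  mem[L0]=49
6. P2: store L0 := 28  bus=[BusRdX,Flush]  L0: P0=I P1=I P2=M  mem[L0]=68
7. P1: load  L0  bus=[BusRd]  L0: P0=I P1=S P2=O  mem[L0]=68
8. P2: load  L1  bus=[BusRd]  L1: P0=O P1=I P2=S  mem[L1]=20
9. P2: load  L1  bus=[-]  L1: P0=O P1=I P2=S  mem[L1]=20
10. P2: load  L1  bus=[-]  L1: P0=O P1=I P2=S  mem[L1]=20
11. P2: store L1 := 85  bus=[BusUpgr,Flush]  L1: P0=I P1=I P2=M  mem[L1]=53
12. P0: load  L0  bus=[BusRd]  L0: P0=S P1=S P2=O  mem[L0]=68
13. P2: store L1 := 10  bus=[-]  L1: P0=I P1=I P2=M  mem[L1]=53
14. P1: load  L0  bus=[-]  L0: P0=S P1=S P2=O  mem[L0]=68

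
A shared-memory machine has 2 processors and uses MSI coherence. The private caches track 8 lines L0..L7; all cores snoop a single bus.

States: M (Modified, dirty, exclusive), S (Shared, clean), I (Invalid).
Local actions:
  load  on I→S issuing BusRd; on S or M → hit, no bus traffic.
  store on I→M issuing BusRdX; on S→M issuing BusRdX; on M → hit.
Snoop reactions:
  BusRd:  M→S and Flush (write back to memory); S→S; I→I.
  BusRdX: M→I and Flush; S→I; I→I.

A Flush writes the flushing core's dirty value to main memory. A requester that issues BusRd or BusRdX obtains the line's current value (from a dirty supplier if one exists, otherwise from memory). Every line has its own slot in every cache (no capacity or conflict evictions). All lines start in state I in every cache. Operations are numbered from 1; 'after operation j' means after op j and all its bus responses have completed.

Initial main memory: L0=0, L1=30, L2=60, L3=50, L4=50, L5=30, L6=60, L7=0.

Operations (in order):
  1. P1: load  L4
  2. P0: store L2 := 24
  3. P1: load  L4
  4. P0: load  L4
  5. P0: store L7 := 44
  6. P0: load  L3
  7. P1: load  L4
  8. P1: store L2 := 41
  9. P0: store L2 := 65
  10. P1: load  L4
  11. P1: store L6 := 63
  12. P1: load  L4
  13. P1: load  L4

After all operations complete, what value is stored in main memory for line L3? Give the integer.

step 1: P1: load  L4  ⟶  IS  (L4)  txn=BusRd  M[L4]=50
step 2: P0: store L2 := 24  ⟶  MI  (L2)  txn=BusRdX  M[L2]=60
step 3: P1: load  L4  ⟶  IS  (L4)  txn=∅  M[L4]=50
step 4: P0: load  L4  ⟶  SS  (L4)  txn=BusRd  M[L4]=50
step 5: P0: store L7 := 44  ⟶  MI  (L7)  txn=BusRdX  M[L7]=0
step 6: P0: load  L3  ⟶  SI  (L3)  txn=BusRd  M[L3]=50
step 7: P1: load  L4  ⟶  SS  (L4)  txn=∅  M[L4]=50
step 8: P1: store L2 := 41  ⟶  IM  (L2)  txn=BusRdX+Flush  M[L2]=24
step 9: P0: store L2 := 65  ⟶  MI  (L2)  txn=BusRdX+Flush  M[L2]=41
step 10: P1: load  L4  ⟶  SS  (L4)  txn=∅  M[L4]=50
step 11: P1: store L6 := 63  ⟶  IM  (L6)  txn=BusRdX  M[L6]=60
step 12: P1: load  L4  ⟶  SS  (L4)  txn=∅  M[L4]=50
step 13: P1: load  L4  ⟶  SS  (L4)  txn=∅  M[L4]=50

memory[L3] = 50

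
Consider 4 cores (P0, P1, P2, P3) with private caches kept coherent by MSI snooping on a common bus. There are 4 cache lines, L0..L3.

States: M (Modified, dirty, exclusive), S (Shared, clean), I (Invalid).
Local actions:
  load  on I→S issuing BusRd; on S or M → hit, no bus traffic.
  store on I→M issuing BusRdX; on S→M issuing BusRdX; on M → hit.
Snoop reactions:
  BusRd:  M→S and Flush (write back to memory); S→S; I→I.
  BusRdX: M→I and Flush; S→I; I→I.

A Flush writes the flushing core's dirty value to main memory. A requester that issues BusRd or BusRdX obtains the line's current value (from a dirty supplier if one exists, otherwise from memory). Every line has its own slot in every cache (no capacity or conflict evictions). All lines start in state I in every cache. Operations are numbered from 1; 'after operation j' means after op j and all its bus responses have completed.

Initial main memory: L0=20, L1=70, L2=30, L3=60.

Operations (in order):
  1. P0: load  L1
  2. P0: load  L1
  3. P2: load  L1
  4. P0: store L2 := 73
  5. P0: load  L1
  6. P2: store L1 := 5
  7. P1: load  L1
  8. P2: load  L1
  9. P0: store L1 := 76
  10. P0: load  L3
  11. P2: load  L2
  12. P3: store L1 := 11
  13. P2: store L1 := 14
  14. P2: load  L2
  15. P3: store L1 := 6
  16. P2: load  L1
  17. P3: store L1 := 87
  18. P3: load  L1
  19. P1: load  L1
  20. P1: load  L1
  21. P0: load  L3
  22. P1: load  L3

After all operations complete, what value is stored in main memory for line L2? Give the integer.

memory[L2] = 73

[1] P0: load  L1 | P0:S(70), P1:I, P2:I, P3:I | bus: BusRd
[2] P0: load  L1 | P0:S(70), P1:I, P2:I, P3:I | bus: none
[3] P2: load  L1 | P0:S(70), P1:I, P2:S(70), P3:I | bus: BusRd
[4] P0: store L2 := 73 | P0:M(73), P1:I, P2:I, P3:I | bus: BusRdX
[5] P0: load  L1 | P0:S(70), P1:I, P2:S(70), P3:I | bus: none
[6] P2: store L1 := 5 | P0:I, P1:I, P2:M(5), P3:I | bus: BusRdX
[7] P1: load  L1 | P0:I, P1:S(5), P2:S(5), P3:I | bus: BusRd,Flush
[8] P2: load  L1 | P0:I, P1:S(5), P2:S(5), P3:I | bus: none
[9] P0: store L1 := 76 | P0:M(76), P1:I, P2:I, P3:I | bus: BusRdX
[10] P0: load  L3 | P0:S(60), P1:I, P2:I, P3:I | bus: BusRd
[11] P2: load  L2 | P0:S(73), P1:I, P2:S(73), P3:I | bus: BusRd,Flush
[12] P3: store L1 := 11 | P0:I, P1:I, P2:I, P3:M(11) | bus: BusRdX,Flush
[13] P2: store L1 := 14 | P0:I, P1:I, P2:M(14), P3:I | bus: BusRdX,Flush
[14] P2: load  L2 | P0:S(73), P1:I, P2:S(73), P3:I | bus: none
[15] P3: store L1 := 6 | P0:I, P1:I, P2:I, P3:M(6) | bus: BusRdX,Flush
[16] P2: load  L1 | P0:I, P1:I, P2:S(6), P3:S(6) | bus: BusRd,Flush
[17] P3: store L1 := 87 | P0:I, P1:I, P2:I, P3:M(87) | bus: BusRdX
[18] P3: load  L1 | P0:I, P1:I, P2:I, P3:M(87) | bus: none
[19] P1: load  L1 | P0:I, P1:S(87), P2:I, P3:S(87) | bus: BusRd,Flush
[20] P1: load  L1 | P0:I, P1:S(87), P2:I, P3:S(87) | bus: none
[21] P0: load  L3 | P0:S(60), P1:I, P2:I, P3:I | bus: none
[22] P1: load  L3 | P0:S(60), P1:S(60), P2:I, P3:I | bus: BusRd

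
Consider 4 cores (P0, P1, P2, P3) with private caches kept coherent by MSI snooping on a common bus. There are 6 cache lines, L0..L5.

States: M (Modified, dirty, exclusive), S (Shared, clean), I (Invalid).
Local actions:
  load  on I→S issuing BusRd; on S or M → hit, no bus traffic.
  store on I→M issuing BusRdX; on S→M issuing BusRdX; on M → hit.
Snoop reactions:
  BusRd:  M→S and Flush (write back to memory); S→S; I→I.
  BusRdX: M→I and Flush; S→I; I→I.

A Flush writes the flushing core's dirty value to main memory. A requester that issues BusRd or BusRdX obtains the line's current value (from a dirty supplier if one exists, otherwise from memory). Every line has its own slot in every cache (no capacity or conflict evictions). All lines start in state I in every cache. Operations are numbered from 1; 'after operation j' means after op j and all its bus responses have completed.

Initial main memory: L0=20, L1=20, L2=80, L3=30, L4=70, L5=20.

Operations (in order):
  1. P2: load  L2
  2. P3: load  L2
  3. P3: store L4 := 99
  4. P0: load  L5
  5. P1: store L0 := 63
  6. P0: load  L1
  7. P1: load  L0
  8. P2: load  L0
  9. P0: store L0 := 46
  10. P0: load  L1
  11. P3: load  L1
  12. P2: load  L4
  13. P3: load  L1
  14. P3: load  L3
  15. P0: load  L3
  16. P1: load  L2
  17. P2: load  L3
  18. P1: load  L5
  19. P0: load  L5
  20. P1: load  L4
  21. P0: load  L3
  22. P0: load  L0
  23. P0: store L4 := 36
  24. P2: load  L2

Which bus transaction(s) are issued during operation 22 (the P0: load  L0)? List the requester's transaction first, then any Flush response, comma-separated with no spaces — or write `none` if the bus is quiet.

step 1: P2: load  L2  ⟶  IISI  (L2)  txn=BusRd  M[L2]=80
step 2: P3: load  L2  ⟶  IISS  (L2)  txn=BusRd  M[L2]=80
step 3: P3: store L4 := 99  ⟶  IIIM  (L4)  txn=BusRdX  M[L4]=70
step 4: P0: load  L5  ⟶  SIII  (L5)  txn=BusRd  M[L5]=20
step 5: P1: store L0 := 63  ⟶  IMII  (L0)  txn=BusRdX  M[L0]=20
step 6: P0: load  L1  ⟶  SIII  (L1)  txn=BusRd  M[L1]=20
step 7: P1: load  L0  ⟶  IMII  (L0)  txn=∅  M[L0]=20
step 8: P2: load  L0  ⟶  ISSI  (L0)  txn=BusRd+Flush  M[L0]=63
step 9: P0: store L0 := 46  ⟶  MIII  (L0)  txn=BusRdX  M[L0]=63
step 10: P0: load  L1  ⟶  SIII  (L1)  txn=∅  M[L1]=20
step 11: P3: load  L1  ⟶  SIIS  (L1)  txn=BusRd  M[L1]=20
step 12: P2: load  L4  ⟶  IISS  (L4)  txn=BusRd+Flush  M[L4]=99
step 13: P3: load  L1  ⟶  SIIS  (L1)  txn=∅  M[L1]=20
step 14: P3: load  L3  ⟶  IIIS  (L3)  txn=BusRd  M[L3]=30
step 15: P0: load  L3  ⟶  SIIS  (L3)  txn=BusRd  M[L3]=30
step 16: P1: load  L2  ⟶  ISSS  (L2)  txn=BusRd  M[L2]=80
step 17: P2: load  L3  ⟶  SISS  (L3)  txn=BusRd  M[L3]=30
step 18: P1: load  L5  ⟶  SSII  (L5)  txn=BusRd  M[L5]=20
step 19: P0: load  L5  ⟶  SSII  (L5)  txn=∅  M[L5]=20
step 20: P1: load  L4  ⟶  ISSS  (L4)  txn=BusRd  M[L4]=99
step 21: P0: load  L3  ⟶  SISS  (L3)  txn=∅  M[L3]=30
step 22: P0: load  L0  ⟶  MIII  (L0)  txn=∅  M[L0]=63
step 23: P0: store L4 := 36  ⟶  MIII  (L4)  txn=BusRdX  M[L4]=99
step 24: P2: load  L2  ⟶  ISSS  (L2)  txn=∅  M[L2]=80

bus = none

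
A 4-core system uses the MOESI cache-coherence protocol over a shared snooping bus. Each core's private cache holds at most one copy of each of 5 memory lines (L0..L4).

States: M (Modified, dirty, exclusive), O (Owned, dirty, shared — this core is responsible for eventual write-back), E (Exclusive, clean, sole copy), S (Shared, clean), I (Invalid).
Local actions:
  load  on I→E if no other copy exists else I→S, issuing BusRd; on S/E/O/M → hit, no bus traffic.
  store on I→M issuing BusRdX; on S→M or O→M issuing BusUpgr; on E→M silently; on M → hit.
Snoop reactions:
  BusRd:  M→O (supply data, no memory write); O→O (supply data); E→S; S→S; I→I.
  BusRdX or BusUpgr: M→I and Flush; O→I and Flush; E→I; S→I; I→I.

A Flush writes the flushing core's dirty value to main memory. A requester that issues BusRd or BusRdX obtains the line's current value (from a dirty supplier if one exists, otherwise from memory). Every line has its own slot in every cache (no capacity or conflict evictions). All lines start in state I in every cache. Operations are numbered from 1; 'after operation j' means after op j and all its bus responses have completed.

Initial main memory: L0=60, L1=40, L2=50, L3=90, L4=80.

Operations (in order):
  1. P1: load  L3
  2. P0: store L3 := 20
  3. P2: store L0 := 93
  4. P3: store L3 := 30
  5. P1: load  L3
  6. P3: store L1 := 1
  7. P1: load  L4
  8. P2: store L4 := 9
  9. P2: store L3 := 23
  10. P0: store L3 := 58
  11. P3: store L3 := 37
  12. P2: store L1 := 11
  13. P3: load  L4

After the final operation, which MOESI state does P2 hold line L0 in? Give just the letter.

state = M

[1] P1: load  L3 | P0:I, P1:E(90), P2:I, P3:I | bus: BusRd
[2] P0: store L3 := 20 | P0:M(20), P1:I, P2:I, P3:I | bus: BusRdX
[3] P2: store L0 := 93 | P0:I, P1:I, P2:M(93), P3:I | bus: BusRdX
[4] P3: store L3 := 30 | P0:I, P1:I, P2:I, P3:M(30) | bus: BusRdX,Flush
[5] P1: load  L3 | P0:I, P1:S(30), P2:I, P3:O(30) | bus: BusRd
[6] P3: store L1 := 1 | P0:I, P1:I, P2:I, P3:M(1) | bus: BusRdX
[7] P1: load  L4 | P0:I, P1:E(80), P2:I, P3:I | bus: BusRd
[8] P2: store L4 := 9 | P0:I, P1:I, P2:M(9), P3:I | bus: BusRdX
[9] P2: store L3 := 23 | P0:I, P1:I, P2:M(23), P3:I | bus: BusRdX,Flush
[10] P0: store L3 := 58 | P0:M(58), P1:I, P2:I, P3:I | bus: BusRdX,Flush
[11] P3: store L3 := 37 | P0:I, P1:I, P2:I, P3:M(37) | bus: BusRdX,Flush
[12] P2: store L1 := 11 | P0:I, P1:I, P2:M(11), P3:I | bus: BusRdX,Flush
[13] P3: load  L4 | P0:I, P1:I, P2:O(9), P3:S(9) | bus: BusRd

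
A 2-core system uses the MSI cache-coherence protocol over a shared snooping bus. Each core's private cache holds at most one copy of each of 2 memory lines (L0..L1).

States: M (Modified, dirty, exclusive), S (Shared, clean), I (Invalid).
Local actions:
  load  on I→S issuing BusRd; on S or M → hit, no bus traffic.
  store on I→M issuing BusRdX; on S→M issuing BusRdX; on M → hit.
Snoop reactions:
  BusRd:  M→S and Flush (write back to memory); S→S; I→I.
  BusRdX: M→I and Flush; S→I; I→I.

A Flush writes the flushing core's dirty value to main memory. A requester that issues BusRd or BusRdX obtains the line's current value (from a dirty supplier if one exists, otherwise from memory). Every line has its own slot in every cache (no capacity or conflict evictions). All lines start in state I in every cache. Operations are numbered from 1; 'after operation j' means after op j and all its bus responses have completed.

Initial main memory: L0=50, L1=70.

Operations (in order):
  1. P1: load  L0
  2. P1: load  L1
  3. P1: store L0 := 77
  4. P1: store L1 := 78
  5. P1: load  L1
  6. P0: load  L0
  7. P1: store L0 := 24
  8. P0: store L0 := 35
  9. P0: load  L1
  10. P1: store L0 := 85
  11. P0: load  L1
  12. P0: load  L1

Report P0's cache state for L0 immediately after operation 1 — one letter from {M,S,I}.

state = I

step 1: P1: load  L0  ⟶  IS  (L0)  txn=BusRd  M[L0]=50
step 2: P1: load  L1  ⟶  IS  (L1)  txn=BusRd  M[L1]=70
step 3: P1: store L0 := 77  ⟶  IM  (L0)  txn=BusRdX  M[L0]=50
step 4: P1: store L1 := 78  ⟶  IM  (L1)  txn=BusRdX  M[L1]=70
step 5: P1: load  L1  ⟶  IM  (L1)  txn=∅  M[L1]=70
step 6: P0: load  L0  ⟶  SS  (L0)  txn=BusRd+Flush  M[L0]=77
step 7: P1: store L0 := 24  ⟶  IM  (L0)  txn=BusRdX  M[L0]=77
step 8: P0: store L0 := 35  ⟶  MI  (L0)  txn=BusRdX+Flush  M[L0]=24
step 9: P0: load  L1  ⟶  SS  (L1)  txn=BusRd+Flush  M[L1]=78
step 10: P1: store L0 := 85  ⟶  IM  (L0)  txn=BusRdX+Flush  M[L0]=35
step 11: P0: load  L1  ⟶  SS  (L1)  txn=∅  M[L1]=78
step 12: P0: load  L1  ⟶  SS  (L1)  txn=∅  M[L1]=78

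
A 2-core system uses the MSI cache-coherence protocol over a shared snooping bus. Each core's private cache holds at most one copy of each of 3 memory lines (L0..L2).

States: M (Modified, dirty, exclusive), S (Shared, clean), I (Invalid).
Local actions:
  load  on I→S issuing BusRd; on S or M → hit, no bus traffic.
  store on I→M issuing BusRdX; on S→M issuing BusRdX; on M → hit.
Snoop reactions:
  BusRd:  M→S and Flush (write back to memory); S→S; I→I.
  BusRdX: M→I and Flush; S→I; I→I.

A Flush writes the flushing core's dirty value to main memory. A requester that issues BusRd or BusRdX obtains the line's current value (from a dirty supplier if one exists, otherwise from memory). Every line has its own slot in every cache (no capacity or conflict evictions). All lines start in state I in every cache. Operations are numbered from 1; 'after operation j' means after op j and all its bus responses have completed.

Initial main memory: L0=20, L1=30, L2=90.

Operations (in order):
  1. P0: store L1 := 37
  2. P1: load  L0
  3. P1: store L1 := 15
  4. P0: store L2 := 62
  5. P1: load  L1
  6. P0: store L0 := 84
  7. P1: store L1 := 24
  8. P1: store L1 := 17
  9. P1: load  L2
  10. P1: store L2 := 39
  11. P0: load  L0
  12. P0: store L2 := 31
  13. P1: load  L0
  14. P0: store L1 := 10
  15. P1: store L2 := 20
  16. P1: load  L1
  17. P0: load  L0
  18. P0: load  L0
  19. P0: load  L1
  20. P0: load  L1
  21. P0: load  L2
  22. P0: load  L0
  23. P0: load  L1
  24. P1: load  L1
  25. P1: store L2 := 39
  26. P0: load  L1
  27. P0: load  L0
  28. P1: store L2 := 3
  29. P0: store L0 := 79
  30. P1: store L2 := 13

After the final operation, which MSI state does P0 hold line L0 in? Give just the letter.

[1] P0: store L1 := 37 | P0:M(37), P1:I | bus: BusRdX
[2] P1: load  L0 | P0:I, P1:S(20) | bus: BusRd
[3] P1: store L1 := 15 | P0:I, P1:M(15) | bus: BusRdX,Flush
[4] P0: store L2 := 62 | P0:M(62), P1:I | bus: BusRdX
[5] P1: load  L1 | P0:I, P1:M(15) | bus: none
[6] P0: store L0 := 84 | P0:M(84), P1:I | bus: BusRdX
[7] P1: store L1 := 24 | P0:I, P1:M(24) | bus: none
[8] P1: store L1 := 17 | P0:I, P1:M(17) | bus: none
[9] P1: load  L2 | P0:S(62), P1:S(62) | bus: BusRd,Flush
[10] P1: store L2 := 39 | P0:I, P1:M(39) | bus: BusRdX
[11] P0: load  L0 | P0:M(84), P1:I | bus: none
[12] P0: store L2 := 31 | P0:M(31), P1:I | bus: BusRdX,Flush
[13] P1: load  L0 | P0:S(84), P1:S(84) | bus: BusRd,Flush
[14] P0: store L1 := 10 | P0:M(10), P1:I | bus: BusRdX,Flush
[15] P1: store L2 := 20 | P0:I, P1:M(20) | bus: BusRdX,Flush
[16] P1: load  L1 | P0:S(10), P1:S(10) | bus: BusRd,Flush
[17] P0: load  L0 | P0:S(84), P1:S(84) | bus: none
[18] P0: load  L0 | P0:S(84), P1:S(84) | bus: none
[19] P0: load  L1 | P0:S(10), P1:S(10) | bus: none
[20] P0: load  L1 | P0:S(10), P1:S(10) | bus: none
[21] P0: load  L2 | P0:S(20), P1:S(20) | bus: BusRd,Flush
[22] P0: load  L0 | P0:S(84), P1:S(84) | bus: none
[23] P0: load  L1 | P0:S(10), P1:S(10) | bus: none
[24] P1: load  L1 | P0:S(10), P1:S(10) | bus: none
[25] P1: store L2 := 39 | P0:I, P1:M(39) | bus: BusRdX
[26] P0: load  L1 | P0:S(10), P1:S(10) | bus: none
[27] P0: load  L0 | P0:S(84), P1:S(84) | bus: none
[28] P1: store L2 := 3 | P0:I, P1:M(3) | bus: none
[29] P0: store L0 := 79 | P0:M(79), P1:I | bus: BusRdX
[30] P1: store L2 := 13 | P0:I, P1:M(13) | bus: none

state = M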